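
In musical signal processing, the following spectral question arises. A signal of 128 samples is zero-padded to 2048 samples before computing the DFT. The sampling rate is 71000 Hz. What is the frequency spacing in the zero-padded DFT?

Original DFT: N = 128, resolution = f_s/N = 71000/128 = 8875/16 Hz
Zero-padded DFT: N = 2048, resolution = f_s/N = 71000/2048 = 8875/256 Hz
Zero-padding interpolates the spectrum (finer frequency grid)
but does NOT improve the true spectral resolution (ability to resolve close frequencies).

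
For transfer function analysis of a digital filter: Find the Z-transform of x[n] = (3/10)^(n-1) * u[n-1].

Time-shifting property: if X(z) = Z{x[n]}, then Z{x[n-d]} = z^(-d) * X(z)
X(z) = z/(z - 3/10) for x[n] = (3/10)^n * u[n]
Z{x[n-1]} = z^(-1) * z/(z - 3/10) = 1/(z - 3/10)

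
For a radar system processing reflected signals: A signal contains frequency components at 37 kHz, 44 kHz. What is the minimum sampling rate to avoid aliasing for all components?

The highest frequency component is f_max = 44 kHz.
Nyquist rate = 2 * f_max = 2 * 44 kHz = 88 kHz.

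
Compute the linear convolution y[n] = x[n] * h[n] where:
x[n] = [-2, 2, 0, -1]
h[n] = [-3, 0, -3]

y[n] = sum_k x[k]*h[n-k]. Output length = len(x) + len(h) - 1 = 4 + 3 - 1 = 6.
y[0] = -2*-3 = 6
y[1] = 2*-3 + -2*0 = -6
y[2] = 0*-3 + 2*0 + -2*-3 = 6
y[3] = -1*-3 + 0*0 + 2*-3 = -3
y[4] = -1*0 + 0*-3 = 0
y[5] = -1*-3 = 3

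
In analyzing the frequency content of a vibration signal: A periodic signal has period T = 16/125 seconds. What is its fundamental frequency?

The fundamental frequency is the reciprocal of the period.
f = 1/T = 1/(16/125) = 125/16 Hz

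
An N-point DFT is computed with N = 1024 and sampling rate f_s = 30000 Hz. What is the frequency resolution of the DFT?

DFT frequency resolution = f_s / N
= 30000 / 1024 = 1875/64 Hz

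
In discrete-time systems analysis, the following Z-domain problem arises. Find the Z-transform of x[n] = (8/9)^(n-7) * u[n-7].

Time-shifting property: if X(z) = Z{x[n]}, then Z{x[n-d]} = z^(-d) * X(z)
X(z) = z/(z - 8/9) for x[n] = (8/9)^n * u[n]
Z{x[n-7]} = z^(-7) * z/(z - 8/9) = z^(-6)/(z - 8/9)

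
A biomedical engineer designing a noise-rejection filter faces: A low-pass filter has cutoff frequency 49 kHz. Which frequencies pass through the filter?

A low-pass filter passes all frequencies below the cutoff frequency 49 kHz and attenuates higher frequencies.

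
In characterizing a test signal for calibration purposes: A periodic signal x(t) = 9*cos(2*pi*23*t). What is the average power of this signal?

Average power of A*cos(wt) is A^2/2.
P = 9^2 / 2 = 81/2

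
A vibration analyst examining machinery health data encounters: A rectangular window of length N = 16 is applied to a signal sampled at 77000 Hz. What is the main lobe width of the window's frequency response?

For a rectangular window of length N,
the main lobe width in frequency is 2*f_s/N.
= 2*77000/16 = 9625 Hz
This determines the minimum frequency separation for resolving two sinusoids.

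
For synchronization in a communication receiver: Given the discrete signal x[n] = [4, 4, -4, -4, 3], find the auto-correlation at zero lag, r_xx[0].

The auto-correlation at zero lag r_xx[0] equals the signal energy.
r_xx[0] = sum of x[n]^2 = 4^2 + 4^2 + (-4)^2 + (-4)^2 + 3^2
= 16 + 16 + 16 + 16 + 9 = 73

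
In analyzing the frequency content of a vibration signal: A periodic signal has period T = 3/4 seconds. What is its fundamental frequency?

The fundamental frequency is the reciprocal of the period.
f = 1/T = 1/(3/4) = 4/3 Hz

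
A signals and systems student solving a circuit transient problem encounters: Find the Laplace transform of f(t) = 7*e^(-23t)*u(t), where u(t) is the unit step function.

Standard Laplace transform pair:
e^(-at)*u(t) <-> 1/(s+a)
With a = 23: L{7*e^(-23t)*u(t)} = 7/(s+23), ROC: Re(s) > -23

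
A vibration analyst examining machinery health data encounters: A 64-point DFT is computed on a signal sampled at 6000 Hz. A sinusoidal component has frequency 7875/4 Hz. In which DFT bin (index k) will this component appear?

DFT frequency resolution = f_s/N = 6000/64 = 375/4 Hz
Bin index k = f_signal / resolution = 7875/4 / 375/4 = 21
The signal frequency 7875/4 Hz falls in DFT bin k = 21.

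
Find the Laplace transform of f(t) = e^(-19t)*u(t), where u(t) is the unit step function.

Standard Laplace transform pair:
e^(-at)*u(t) <-> 1/(s+a)
With a = 19: L{e^(-19t)*u(t)} = 1/(s+19), ROC: Re(s) > -19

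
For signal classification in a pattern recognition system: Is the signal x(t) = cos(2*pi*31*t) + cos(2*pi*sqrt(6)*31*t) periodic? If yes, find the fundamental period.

f1 = 31 Hz, f2 = 31*sqrt(6) Hz
Ratio f2/f1 = sqrt(6), which is irrational.
Since the frequency ratio is irrational, no common period exists.
The signal is not periodic.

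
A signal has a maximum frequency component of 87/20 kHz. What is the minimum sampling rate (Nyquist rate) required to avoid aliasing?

By the Nyquist-Shannon sampling theorem,
the minimum sampling rate (Nyquist rate) must be at least 2 * f_max.
Nyquist rate = 2 * 87/20 kHz = 87/10 kHz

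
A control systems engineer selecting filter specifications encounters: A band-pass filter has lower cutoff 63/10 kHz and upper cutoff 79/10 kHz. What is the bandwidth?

Bandwidth = f_high - f_low
= 79/10 kHz - 63/10 kHz = 8/5 kHz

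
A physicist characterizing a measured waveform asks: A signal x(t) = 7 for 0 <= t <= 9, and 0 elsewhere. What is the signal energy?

Energy = integral of |x(t)|^2 dt over the signal duration
= 7^2 * 9 = 49 * 9 = 441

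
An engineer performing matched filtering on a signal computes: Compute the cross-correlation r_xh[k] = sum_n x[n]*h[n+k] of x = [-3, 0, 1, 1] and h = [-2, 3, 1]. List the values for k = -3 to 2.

Both sequences indexed from 0 and zero outside their support.
Lags with overlap: k = -3 to 2.
  r_xh[-3] = x[3]*h[0] = -2
  r_xh[-2] = x[2]*h[0] + x[3]*h[1] = 1
  r_xh[-1] = x[1]*h[0] + x[2]*h[1] + x[3]*h[2] = 4
  r_xh[0] = x[0]*h[0] + x[1]*h[1] + x[2]*h[2] = 7
  r_xh[1] = x[0]*h[1] + x[1]*h[2] = -9
  r_xh[2] = x[0]*h[2] = -3
r_xh = [-2, 1, 4, 7, -9, -3] (for k = -3, ..., 2)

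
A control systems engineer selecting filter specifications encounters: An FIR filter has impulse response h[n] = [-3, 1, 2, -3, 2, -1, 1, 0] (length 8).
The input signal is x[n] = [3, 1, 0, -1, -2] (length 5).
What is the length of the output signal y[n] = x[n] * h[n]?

For linear convolution, the output length is:
len(y) = len(x) + len(h) - 1 = 5 + 8 - 1 = 12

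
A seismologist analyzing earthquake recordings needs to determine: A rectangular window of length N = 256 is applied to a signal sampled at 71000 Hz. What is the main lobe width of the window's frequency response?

For a rectangular window of length N,
the main lobe width in frequency is 2*f_s/N.
= 2*71000/256 = 8875/16 Hz
This determines the minimum frequency separation for resolving two sinusoids.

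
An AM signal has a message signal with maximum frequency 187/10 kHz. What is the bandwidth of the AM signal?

In AM (double-sideband), the bandwidth is twice the message frequency.
BW = 2 * f_m = 2 * 187/10 kHz = 187/5 kHz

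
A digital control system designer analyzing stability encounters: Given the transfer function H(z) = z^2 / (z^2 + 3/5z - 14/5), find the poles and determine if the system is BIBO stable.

Poles are roots of the denominator: z^2 + 3/5z - 14/5 = 0.
Quadratic formula: z = [-(3/5) +/- sqrt((3/5)^2 - 4*(-14/5))] / 2
Discriminant = 9/25 + 56/5 = 289/25; sqrt = 17/5.
z = (-3/5 +/- 17/5) / 2 => z = 7/5 or z = -2.
|p1| = 2, |p2| = 7/5.
For BIBO stability, all poles must lie inside the unit circle (|p| < 1).
System is UNSTABLE since at least one |p| >= 1.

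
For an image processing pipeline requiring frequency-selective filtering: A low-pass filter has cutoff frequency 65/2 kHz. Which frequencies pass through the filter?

A low-pass filter passes all frequencies below the cutoff frequency 65/2 kHz and attenuates higher frequencies.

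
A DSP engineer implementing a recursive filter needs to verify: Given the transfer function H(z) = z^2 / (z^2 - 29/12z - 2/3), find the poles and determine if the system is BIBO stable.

Poles are roots of the denominator: z^2 - 29/12z - 2/3 = 0.
Quadratic formula: z = [-(-29/12) +/- sqrt((-29/12)^2 - 4*(-2/3))] / 2
Discriminant = 841/144 + 8/3 = 1225/144; sqrt = 35/12.
z = (29/12 +/- 35/12) / 2 => z = 8/3 or z = -1/4.
|p1| = 8/3, |p2| = 1/4.
For BIBO stability, all poles must lie inside the unit circle (|p| < 1).
System is UNSTABLE since at least one |p| >= 1.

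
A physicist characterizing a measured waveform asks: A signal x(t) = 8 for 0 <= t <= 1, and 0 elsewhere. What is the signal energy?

Energy = integral of |x(t)|^2 dt over the signal duration
= 8^2 * 1 = 64 * 1 = 64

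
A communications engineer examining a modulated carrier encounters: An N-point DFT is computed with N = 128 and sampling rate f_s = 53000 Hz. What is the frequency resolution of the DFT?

DFT frequency resolution = f_s / N
= 53000 / 128 = 6625/16 Hz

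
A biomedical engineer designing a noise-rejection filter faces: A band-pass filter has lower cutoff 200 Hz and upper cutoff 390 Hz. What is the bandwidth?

Bandwidth = f_high - f_low
= 390 Hz - 200 Hz = 190 Hz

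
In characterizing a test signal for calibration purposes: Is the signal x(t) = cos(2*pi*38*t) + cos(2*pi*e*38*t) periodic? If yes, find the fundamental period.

f1 = 38 Hz, f2 = 38*e Hz
Ratio f2/f1 = e, which is irrational.
Since the frequency ratio is irrational, no common period exists.
The signal is not periodic.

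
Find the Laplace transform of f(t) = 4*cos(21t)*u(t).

Standard pair: cos(wt)*u(t) <-> s/(s^2+w^2)
With w = 21: L{4*cos(21t)*u(t)} = 4s/(s^2+441)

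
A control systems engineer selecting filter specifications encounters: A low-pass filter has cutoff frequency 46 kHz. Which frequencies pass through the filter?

A low-pass filter passes all frequencies below the cutoff frequency 46 kHz and attenuates higher frequencies.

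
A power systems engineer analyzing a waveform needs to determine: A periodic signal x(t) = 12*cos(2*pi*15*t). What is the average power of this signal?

Average power of A*cos(wt) is A^2/2.
P = 12^2 / 2 = 144/2 = 72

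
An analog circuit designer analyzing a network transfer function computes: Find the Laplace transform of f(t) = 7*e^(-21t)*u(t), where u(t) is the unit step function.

Standard Laplace transform pair:
e^(-at)*u(t) <-> 1/(s+a)
With a = 21: L{7*e^(-21t)*u(t)} = 7/(s+21), ROC: Re(s) > -21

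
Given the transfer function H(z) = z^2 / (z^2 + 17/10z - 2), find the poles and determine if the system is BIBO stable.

Poles are roots of the denominator: z^2 + 17/10z - 2 = 0.
Quadratic formula: z = [-(17/10) +/- sqrt((17/10)^2 - 4*(-2))] / 2
Discriminant = 289/100 + 8 = 1089/100; sqrt = 33/10.
z = (-17/10 +/- 33/10) / 2 => z = 4/5 or z = -5/2.
|p1| = 5/2, |p2| = 4/5.
For BIBO stability, all poles must lie inside the unit circle (|p| < 1).
System is UNSTABLE since at least one |p| >= 1.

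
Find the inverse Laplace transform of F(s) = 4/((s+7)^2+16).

Standard pair: w/((s+a)^2+w^2) <-> e^(-at)*sin(wt)*u(t)
With a=7, w=4: f(t) = e^(-7t)*sin(4t)*u(t)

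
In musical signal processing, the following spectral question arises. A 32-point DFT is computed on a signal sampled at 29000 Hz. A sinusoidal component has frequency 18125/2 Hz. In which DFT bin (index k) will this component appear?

DFT frequency resolution = f_s/N = 29000/32 = 3625/4 Hz
Bin index k = f_signal / resolution = 18125/2 / 3625/4 = 10
The signal frequency 18125/2 Hz falls in DFT bin k = 10.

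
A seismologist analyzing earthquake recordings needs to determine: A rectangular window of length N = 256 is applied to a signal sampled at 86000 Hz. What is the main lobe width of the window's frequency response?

For a rectangular window of length N,
the main lobe width in frequency is 2*f_s/N.
= 2*86000/256 = 5375/8 Hz
This determines the minimum frequency separation for resolving two sinusoids.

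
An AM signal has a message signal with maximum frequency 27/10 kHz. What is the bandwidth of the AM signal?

In AM (double-sideband), the bandwidth is twice the message frequency.
BW = 2 * f_m = 2 * 27/10 kHz = 27/5 kHz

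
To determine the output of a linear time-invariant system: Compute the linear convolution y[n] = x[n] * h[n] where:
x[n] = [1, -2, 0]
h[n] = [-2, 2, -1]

y[n] = sum_k x[k]*h[n-k]. Output length = len(x) + len(h) - 1 = 3 + 3 - 1 = 5.
y[0] = 1*-2 = -2
y[1] = -2*-2 + 1*2 = 6
y[2] = 0*-2 + -2*2 + 1*-1 = -5
y[3] = 0*2 + -2*-1 = 2
y[4] = 0*-1 = 0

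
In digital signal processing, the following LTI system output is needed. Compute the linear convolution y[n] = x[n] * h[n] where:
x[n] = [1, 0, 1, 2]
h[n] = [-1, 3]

y[n] = sum_k x[k]*h[n-k]. Output length = len(x) + len(h) - 1 = 4 + 2 - 1 = 5.
y[0] = 1*-1 = -1
y[1] = 0*-1 + 1*3 = 3
y[2] = 1*-1 + 0*3 = -1
y[3] = 2*-1 + 1*3 = 1
y[4] = 2*3 = 6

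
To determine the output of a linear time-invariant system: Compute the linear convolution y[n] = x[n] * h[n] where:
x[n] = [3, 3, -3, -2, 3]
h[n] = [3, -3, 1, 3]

y[n] = sum_k x[k]*h[n-k]. Output length = len(x) + len(h) - 1 = 5 + 4 - 1 = 8.
y[0] = 3*3 = 9
y[1] = 3*3 + 3*-3 = 0
y[2] = -3*3 + 3*-3 + 3*1 = -15
y[3] = -2*3 + -3*-3 + 3*1 + 3*3 = 15
y[4] = 3*3 + -2*-3 + -3*1 + 3*3 = 21
y[5] = 3*-3 + -2*1 + -3*3 = -20
y[6] = 3*1 + -2*3 = -3
y[7] = 3*3 = 9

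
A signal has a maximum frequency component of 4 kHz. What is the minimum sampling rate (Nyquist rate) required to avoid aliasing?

By the Nyquist-Shannon sampling theorem,
the minimum sampling rate (Nyquist rate) must be at least 2 * f_max.
Nyquist rate = 2 * 4 kHz = 8 kHz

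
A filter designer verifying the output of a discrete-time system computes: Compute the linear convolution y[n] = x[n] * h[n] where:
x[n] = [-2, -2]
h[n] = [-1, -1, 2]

y[n] = sum_k x[k]*h[n-k]. Output length = len(x) + len(h) - 1 = 2 + 3 - 1 = 4.
y[0] = -2*-1 = 2
y[1] = -2*-1 + -2*-1 = 4
y[2] = -2*-1 + -2*2 = -2
y[3] = -2*2 = -4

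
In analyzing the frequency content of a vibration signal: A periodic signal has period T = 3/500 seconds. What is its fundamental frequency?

The fundamental frequency is the reciprocal of the period.
f = 1/T = 1/(3/500) = 500/3 Hz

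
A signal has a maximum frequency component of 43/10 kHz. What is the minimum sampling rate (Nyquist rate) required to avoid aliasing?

By the Nyquist-Shannon sampling theorem,
the minimum sampling rate (Nyquist rate) must be at least 2 * f_max.
Nyquist rate = 2 * 43/10 kHz = 43/5 kHz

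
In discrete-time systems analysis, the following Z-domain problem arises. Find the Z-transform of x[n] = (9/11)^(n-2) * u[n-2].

Time-shifting property: if X(z) = Z{x[n]}, then Z{x[n-d]} = z^(-d) * X(z)
X(z) = z/(z - 9/11) for x[n] = (9/11)^n * u[n]
Z{x[n-2]} = z^(-2) * z/(z - 9/11) = z^(-1)/(z - 9/11)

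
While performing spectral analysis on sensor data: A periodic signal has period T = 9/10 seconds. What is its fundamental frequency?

The fundamental frequency is the reciprocal of the period.
f = 1/T = 1/(9/10) = 10/9 Hz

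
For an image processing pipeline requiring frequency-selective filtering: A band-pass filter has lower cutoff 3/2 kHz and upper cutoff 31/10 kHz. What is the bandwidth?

Bandwidth = f_high - f_low
= 31/10 kHz - 3/2 kHz = 8/5 kHz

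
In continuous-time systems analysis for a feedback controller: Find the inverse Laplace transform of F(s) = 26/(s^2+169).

Standard pair: w/(s^2+w^2) <-> sin(wt)*u(t)
Recognize w^2 = 169, so w = 13; numerator 26 = 2*13.
f(t) = 2*sin(13t)*u(t)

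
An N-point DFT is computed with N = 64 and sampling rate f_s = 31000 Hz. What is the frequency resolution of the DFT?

DFT frequency resolution = f_s / N
= 31000 / 64 = 3875/8 Hz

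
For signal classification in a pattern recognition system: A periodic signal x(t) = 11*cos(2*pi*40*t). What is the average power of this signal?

Average power of A*cos(wt) is A^2/2.
P = 11^2 / 2 = 121/2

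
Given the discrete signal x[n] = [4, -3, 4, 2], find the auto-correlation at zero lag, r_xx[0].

The auto-correlation at zero lag r_xx[0] equals the signal energy.
r_xx[0] = sum of x[n]^2 = 4^2 + (-3)^2 + 4^2 + 2^2
= 16 + 9 + 16 + 4 = 45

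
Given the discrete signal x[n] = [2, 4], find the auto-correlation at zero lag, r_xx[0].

The auto-correlation at zero lag r_xx[0] equals the signal energy.
r_xx[0] = sum of x[n]^2 = 2^2 + 4^2
= 4 + 16 = 20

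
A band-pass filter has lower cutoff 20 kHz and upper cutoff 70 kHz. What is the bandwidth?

Bandwidth = f_high - f_low
= 70 kHz - 20 kHz = 50 kHz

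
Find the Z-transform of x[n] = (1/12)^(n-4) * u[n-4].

Time-shifting property: if X(z) = Z{x[n]}, then Z{x[n-d]} = z^(-d) * X(z)
X(z) = z/(z - 1/12) for x[n] = (1/12)^n * u[n]
Z{x[n-4]} = z^(-4) * z/(z - 1/12) = z^(-3)/(z - 1/12)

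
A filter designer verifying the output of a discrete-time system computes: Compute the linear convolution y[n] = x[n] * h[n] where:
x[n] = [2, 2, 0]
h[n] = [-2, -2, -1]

y[n] = sum_k x[k]*h[n-k]. Output length = len(x) + len(h) - 1 = 3 + 3 - 1 = 5.
y[0] = 2*-2 = -4
y[1] = 2*-2 + 2*-2 = -8
y[2] = 0*-2 + 2*-2 + 2*-1 = -6
y[3] = 0*-2 + 2*-1 = -2
y[4] = 0*-1 = 0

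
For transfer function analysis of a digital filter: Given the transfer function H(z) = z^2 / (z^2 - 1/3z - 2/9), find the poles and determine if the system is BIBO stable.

Poles are roots of the denominator: z^2 - 1/3z - 2/9 = 0.
Quadratic formula: z = [-(-1/3) +/- sqrt((-1/3)^2 - 4*(-2/9))] / 2
Discriminant = 1/9 + 8/9 = 1; sqrt = 1.
z = (1/3 +/- 1) / 2 => z = 2/3 or z = -1/3.
|p1| = 2/3, |p2| = 1/3.
For BIBO stability, all poles must lie inside the unit circle (|p| < 1).
System is STABLE since both |p| < 1.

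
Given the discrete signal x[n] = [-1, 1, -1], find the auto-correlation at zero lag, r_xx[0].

The auto-correlation at zero lag r_xx[0] equals the signal energy.
r_xx[0] = sum of x[n]^2 = (-1)^2 + 1^2 + (-1)^2
= 1 + 1 + 1 = 3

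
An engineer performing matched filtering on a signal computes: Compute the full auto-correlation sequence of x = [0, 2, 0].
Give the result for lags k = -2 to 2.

r_xx[k] = sum_m x[m]*x[m+k], indexed from 0, for k = -2 to 2:
  r_xx[-2] = x[2]*x[0] = 0
  r_xx[-1] = x[1]*x[0] + x[2]*x[1] = 0
  r_xx[0] = x[0]*x[0] + x[1]*x[1] + x[2]*x[2] = 4
  r_xx[1] = x[0]*x[1] + x[1]*x[2] = 0
  r_xx[2] = x[0]*x[2] = 0
r_xx = [0, 0, 4, 0, 0]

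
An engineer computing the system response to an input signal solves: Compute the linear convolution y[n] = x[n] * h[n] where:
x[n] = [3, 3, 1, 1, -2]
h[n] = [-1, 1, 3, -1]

y[n] = sum_k x[k]*h[n-k]. Output length = len(x) + len(h) - 1 = 5 + 4 - 1 = 8.
y[0] = 3*-1 = -3
y[1] = 3*-1 + 3*1 = 0
y[2] = 1*-1 + 3*1 + 3*3 = 11
y[3] = 1*-1 + 1*1 + 3*3 + 3*-1 = 6
y[4] = -2*-1 + 1*1 + 1*3 + 3*-1 = 3
y[5] = -2*1 + 1*3 + 1*-1 = 0
y[6] = -2*3 + 1*-1 = -7
y[7] = -2*-1 = 2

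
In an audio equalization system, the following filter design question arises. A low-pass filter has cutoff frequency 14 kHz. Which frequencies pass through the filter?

A low-pass filter passes all frequencies below the cutoff frequency 14 kHz and attenuates higher frequencies.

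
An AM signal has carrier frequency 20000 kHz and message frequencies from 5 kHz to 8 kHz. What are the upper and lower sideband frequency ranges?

Upper sideband (USB) = fc + [fm_low, fm_high] = 20000 + [5, 8] = [20005, 20008] kHz
Lower sideband (LSB) = fc - [fm_high, fm_low] = 20000 - [8, 5] = [19992, 19995] kHz
Total occupied spectrum: 19992 kHz to 20008 kHz (plus carrier at 20000 kHz)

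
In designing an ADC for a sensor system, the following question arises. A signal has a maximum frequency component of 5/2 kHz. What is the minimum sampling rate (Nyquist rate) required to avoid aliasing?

By the Nyquist-Shannon sampling theorem,
the minimum sampling rate (Nyquist rate) must be at least 2 * f_max.
Nyquist rate = 2 * 5/2 kHz = 5 kHz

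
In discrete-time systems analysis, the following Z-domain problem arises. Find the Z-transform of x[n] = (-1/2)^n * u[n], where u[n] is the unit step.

The Z-transform of a^n * u[n] is z/(z-a) for |z| > |a|.
Here a = -1/2, so X(z) = z/(z - (-1/2)) = 2z/(2z + 1)
ROC: |z| > 1/2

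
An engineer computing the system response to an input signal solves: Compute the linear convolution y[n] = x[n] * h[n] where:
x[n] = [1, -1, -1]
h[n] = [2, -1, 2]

y[n] = sum_k x[k]*h[n-k]. Output length = len(x) + len(h) - 1 = 3 + 3 - 1 = 5.
y[0] = 1*2 = 2
y[1] = -1*2 + 1*-1 = -3
y[2] = -1*2 + -1*-1 + 1*2 = 1
y[3] = -1*-1 + -1*2 = -1
y[4] = -1*2 = -2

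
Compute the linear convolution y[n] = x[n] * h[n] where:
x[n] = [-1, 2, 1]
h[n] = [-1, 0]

y[n] = sum_k x[k]*h[n-k]. Output length = len(x) + len(h) - 1 = 3 + 2 - 1 = 4.
y[0] = -1*-1 = 1
y[1] = 2*-1 + -1*0 = -2
y[2] = 1*-1 + 2*0 = -1
y[3] = 1*0 = 0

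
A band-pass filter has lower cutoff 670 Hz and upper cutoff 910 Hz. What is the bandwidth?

Bandwidth = f_high - f_low
= 910 Hz - 670 Hz = 240 Hz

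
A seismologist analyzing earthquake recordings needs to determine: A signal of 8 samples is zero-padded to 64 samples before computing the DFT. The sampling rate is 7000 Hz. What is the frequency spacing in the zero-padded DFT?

Original DFT: N = 8, resolution = f_s/N = 7000/8 = 875 Hz
Zero-padded DFT: N = 64, resolution = f_s/N = 7000/64 = 875/8 Hz
Zero-padding interpolates the spectrum (finer frequency grid)
but does NOT improve the true spectral resolution (ability to resolve close frequencies).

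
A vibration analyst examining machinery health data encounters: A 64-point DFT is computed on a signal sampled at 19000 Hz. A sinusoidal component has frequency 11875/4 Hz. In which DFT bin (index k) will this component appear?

DFT frequency resolution = f_s/N = 19000/64 = 2375/8 Hz
Bin index k = f_signal / resolution = 11875/4 / 2375/8 = 10
The signal frequency 11875/4 Hz falls in DFT bin k = 10.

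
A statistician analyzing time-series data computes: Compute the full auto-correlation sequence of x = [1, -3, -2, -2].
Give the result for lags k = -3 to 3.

r_xx[k] = sum_m x[m]*x[m+k], indexed from 0, for k = -3 to 3:
  r_xx[-3] = x[3]*x[0] = -2
  r_xx[-2] = x[2]*x[0] + x[3]*x[1] = 4
  r_xx[-1] = x[1]*x[0] + x[2]*x[1] + x[3]*x[2] = 7
  r_xx[0] = x[0]*x[0] + x[1]*x[1] + x[2]*x[2] + x[3]*x[3] = 18
  r_xx[1] = x[0]*x[1] + x[1]*x[2] + x[2]*x[3] = 7
  r_xx[2] = x[0]*x[2] + x[1]*x[3] = 4
  r_xx[3] = x[0]*x[3] = -2
r_xx = [-2, 4, 7, 18, 7, 4, -2]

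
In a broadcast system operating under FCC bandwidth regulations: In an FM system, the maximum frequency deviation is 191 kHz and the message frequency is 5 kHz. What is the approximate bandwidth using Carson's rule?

Carson's rule: BW = 2*(delta_f + f_m)
= 2*(191 + 5) kHz = 392 kHz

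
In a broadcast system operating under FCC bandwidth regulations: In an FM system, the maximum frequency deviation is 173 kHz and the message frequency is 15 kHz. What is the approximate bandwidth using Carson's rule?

Carson's rule: BW = 2*(delta_f + f_m)
= 2*(173 + 15) kHz = 376 kHz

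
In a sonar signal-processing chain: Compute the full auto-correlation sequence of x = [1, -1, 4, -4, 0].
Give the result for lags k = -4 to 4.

r_xx[k] = sum_m x[m]*x[m+k], indexed from 0, for k = -4 to 4:
  r_xx[-4] = x[4]*x[0] = 0
  r_xx[-3] = x[3]*x[0] + x[4]*x[1] = -4
  r_xx[-2] = x[2]*x[0] + x[3]*x[1] + x[4]*x[2] = 8
  r_xx[-1] = x[1]*x[0] + x[2]*x[1] + x[3]*x[2] + x[4]*x[3] = -21
  r_xx[0] = x[0]*x[0] + x[1]*x[1] + x[2]*x[2] + x[3]*x[3] + x[4]*x[4] = 34
  r_xx[1] = x[0]*x[1] + x[1]*x[2] + x[2]*x[3] + x[3]*x[4] = -21
  r_xx[2] = x[0]*x[2] + x[1]*x[3] + x[2]*x[4] = 8
  r_xx[3] = x[0]*x[3] + x[1]*x[4] = -4
  r_xx[4] = x[0]*x[4] = 0
r_xx = [0, -4, 8, -21, 34, -21, 8, -4, 0]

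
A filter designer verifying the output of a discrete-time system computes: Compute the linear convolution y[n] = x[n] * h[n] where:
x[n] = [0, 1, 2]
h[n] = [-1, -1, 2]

y[n] = sum_k x[k]*h[n-k]. Output length = len(x) + len(h) - 1 = 3 + 3 - 1 = 5.
y[0] = 0*-1 = 0
y[1] = 1*-1 + 0*-1 = -1
y[2] = 2*-1 + 1*-1 + 0*2 = -3
y[3] = 2*-1 + 1*2 = 0
y[4] = 2*2 = 4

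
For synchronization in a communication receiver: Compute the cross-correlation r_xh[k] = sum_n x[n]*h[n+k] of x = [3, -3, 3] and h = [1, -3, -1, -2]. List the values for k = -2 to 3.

Both sequences indexed from 0 and zero outside their support.
Lags with overlap: k = -2 to 3.
  r_xh[-2] = x[2]*h[0] = 3
  r_xh[-1] = x[1]*h[0] + x[2]*h[1] = -12
  r_xh[0] = x[0]*h[0] + x[1]*h[1] + x[2]*h[2] = 9
  r_xh[1] = x[0]*h[1] + x[1]*h[2] + x[2]*h[3] = -12
  r_xh[2] = x[0]*h[2] + x[1]*h[3] = 3
  r_xh[3] = x[0]*h[3] = -6
r_xh = [3, -12, 9, -12, 3, -6] (for k = -2, ..., 3)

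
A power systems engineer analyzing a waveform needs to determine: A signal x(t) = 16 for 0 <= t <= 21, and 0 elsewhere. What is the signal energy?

Energy = integral of |x(t)|^2 dt over the signal duration
= 16^2 * 21 = 256 * 21 = 5376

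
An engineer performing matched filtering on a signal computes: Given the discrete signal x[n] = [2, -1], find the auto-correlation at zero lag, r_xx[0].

The auto-correlation at zero lag r_xx[0] equals the signal energy.
r_xx[0] = sum of x[n]^2 = 2^2 + (-1)^2
= 4 + 1 = 5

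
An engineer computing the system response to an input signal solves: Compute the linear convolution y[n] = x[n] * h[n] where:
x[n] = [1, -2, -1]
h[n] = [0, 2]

y[n] = sum_k x[k]*h[n-k]. Output length = len(x) + len(h) - 1 = 3 + 2 - 1 = 4.
y[0] = 1*0 = 0
y[1] = -2*0 + 1*2 = 2
y[2] = -1*0 + -2*2 = -4
y[3] = -1*2 = -2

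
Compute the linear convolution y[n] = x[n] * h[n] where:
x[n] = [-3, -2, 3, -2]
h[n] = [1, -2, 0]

y[n] = sum_k x[k]*h[n-k]. Output length = len(x) + len(h) - 1 = 4 + 3 - 1 = 6.
y[0] = -3*1 = -3
y[1] = -2*1 + -3*-2 = 4
y[2] = 3*1 + -2*-2 + -3*0 = 7
y[3] = -2*1 + 3*-2 + -2*0 = -8
y[4] = -2*-2 + 3*0 = 4
y[5] = -2*0 = 0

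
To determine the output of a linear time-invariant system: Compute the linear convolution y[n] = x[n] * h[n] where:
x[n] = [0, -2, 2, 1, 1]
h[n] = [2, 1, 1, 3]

y[n] = sum_k x[k]*h[n-k]. Output length = len(x) + len(h) - 1 = 5 + 4 - 1 = 8.
y[0] = 0*2 = 0
y[1] = -2*2 + 0*1 = -4
y[2] = 2*2 + -2*1 + 0*1 = 2
y[3] = 1*2 + 2*1 + -2*1 + 0*3 = 2
y[4] = 1*2 + 1*1 + 2*1 + -2*3 = -1
y[5] = 1*1 + 1*1 + 2*3 = 8
y[6] = 1*1 + 1*3 = 4
y[7] = 1*3 = 3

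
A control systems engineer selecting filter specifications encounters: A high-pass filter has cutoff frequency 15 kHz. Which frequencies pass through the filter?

A high-pass filter passes all frequencies above the cutoff frequency 15 kHz and attenuates lower frequencies.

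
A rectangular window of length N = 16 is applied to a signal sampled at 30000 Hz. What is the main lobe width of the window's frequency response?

For a rectangular window of length N,
the main lobe width in frequency is 2*f_s/N.
= 2*30000/16 = 3750 Hz
This determines the minimum frequency separation for resolving two sinusoids.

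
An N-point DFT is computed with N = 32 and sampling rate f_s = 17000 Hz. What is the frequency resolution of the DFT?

DFT frequency resolution = f_s / N
= 17000 / 32 = 2125/4 Hz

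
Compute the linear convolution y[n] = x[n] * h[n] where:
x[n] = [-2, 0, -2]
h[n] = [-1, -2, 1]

y[n] = sum_k x[k]*h[n-k]. Output length = len(x) + len(h) - 1 = 3 + 3 - 1 = 5.
y[0] = -2*-1 = 2
y[1] = 0*-1 + -2*-2 = 4
y[2] = -2*-1 + 0*-2 + -2*1 = 0
y[3] = -2*-2 + 0*1 = 4
y[4] = -2*1 = -2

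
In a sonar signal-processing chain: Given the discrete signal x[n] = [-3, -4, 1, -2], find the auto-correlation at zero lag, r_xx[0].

The auto-correlation at zero lag r_xx[0] equals the signal energy.
r_xx[0] = sum of x[n]^2 = (-3)^2 + (-4)^2 + 1^2 + (-2)^2
= 9 + 16 + 1 + 4 = 30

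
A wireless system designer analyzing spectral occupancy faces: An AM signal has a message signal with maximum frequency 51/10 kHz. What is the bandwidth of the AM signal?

In AM (double-sideband), the bandwidth is twice the message frequency.
BW = 2 * f_m = 2 * 51/10 kHz = 51/5 kHz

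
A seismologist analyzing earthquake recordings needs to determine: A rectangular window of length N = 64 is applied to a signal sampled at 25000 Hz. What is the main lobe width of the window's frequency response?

For a rectangular window of length N,
the main lobe width in frequency is 2*f_s/N.
= 2*25000/64 = 3125/4 Hz
This determines the minimum frequency separation for resolving two sinusoids.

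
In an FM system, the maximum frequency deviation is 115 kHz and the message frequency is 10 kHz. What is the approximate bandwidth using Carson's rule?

Carson's rule: BW = 2*(delta_f + f_m)
= 2*(115 + 10) kHz = 250 kHz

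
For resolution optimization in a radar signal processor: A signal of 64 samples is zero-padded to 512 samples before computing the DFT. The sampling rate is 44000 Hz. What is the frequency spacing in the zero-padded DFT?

Original DFT: N = 64, resolution = f_s/N = 44000/64 = 1375/2 Hz
Zero-padded DFT: N = 512, resolution = f_s/N = 44000/512 = 1375/16 Hz
Zero-padding interpolates the spectrum (finer frequency grid)
but does NOT improve the true spectral resolution (ability to resolve close frequencies).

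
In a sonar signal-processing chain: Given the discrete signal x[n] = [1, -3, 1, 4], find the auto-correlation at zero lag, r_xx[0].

The auto-correlation at zero lag r_xx[0] equals the signal energy.
r_xx[0] = sum of x[n]^2 = 1^2 + (-3)^2 + 1^2 + 4^2
= 1 + 9 + 1 + 16 = 27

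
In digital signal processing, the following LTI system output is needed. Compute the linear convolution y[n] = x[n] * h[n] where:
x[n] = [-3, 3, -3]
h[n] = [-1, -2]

y[n] = sum_k x[k]*h[n-k]. Output length = len(x) + len(h) - 1 = 3 + 2 - 1 = 4.
y[0] = -3*-1 = 3
y[1] = 3*-1 + -3*-2 = 3
y[2] = -3*-1 + 3*-2 = -3
y[3] = -3*-2 = 6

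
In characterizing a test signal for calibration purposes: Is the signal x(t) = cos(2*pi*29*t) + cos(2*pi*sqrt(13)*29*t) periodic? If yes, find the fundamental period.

f1 = 29 Hz, f2 = 29*sqrt(13) Hz
Ratio f2/f1 = sqrt(13), which is irrational.
Since the frequency ratio is irrational, no common period exists.
The signal is not periodic.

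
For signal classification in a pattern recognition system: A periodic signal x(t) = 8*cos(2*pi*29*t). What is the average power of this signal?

Average power of A*cos(wt) is A^2/2.
P = 8^2 / 2 = 64/2 = 32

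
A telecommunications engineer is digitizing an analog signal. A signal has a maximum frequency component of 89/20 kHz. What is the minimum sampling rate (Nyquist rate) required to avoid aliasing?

By the Nyquist-Shannon sampling theorem,
the minimum sampling rate (Nyquist rate) must be at least 2 * f_max.
Nyquist rate = 2 * 89/20 kHz = 89/10 kHz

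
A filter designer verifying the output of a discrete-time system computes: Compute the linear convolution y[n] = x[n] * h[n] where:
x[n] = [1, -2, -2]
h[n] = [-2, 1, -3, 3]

y[n] = sum_k x[k]*h[n-k]. Output length = len(x) + len(h) - 1 = 3 + 4 - 1 = 6.
y[0] = 1*-2 = -2
y[1] = -2*-2 + 1*1 = 5
y[2] = -2*-2 + -2*1 + 1*-3 = -1
y[3] = -2*1 + -2*-3 + 1*3 = 7
y[4] = -2*-3 + -2*3 = 0
y[5] = -2*3 = -6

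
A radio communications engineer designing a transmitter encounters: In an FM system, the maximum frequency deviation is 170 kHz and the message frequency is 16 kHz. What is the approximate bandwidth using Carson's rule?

Carson's rule: BW = 2*(delta_f + f_m)
= 2*(170 + 16) kHz = 372 kHz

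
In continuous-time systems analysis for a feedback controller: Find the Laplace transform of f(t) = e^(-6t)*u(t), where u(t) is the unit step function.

Standard Laplace transform pair:
e^(-at)*u(t) <-> 1/(s+a)
With a = 6: L{e^(-6t)*u(t)} = 1/(s+6), ROC: Re(s) > -6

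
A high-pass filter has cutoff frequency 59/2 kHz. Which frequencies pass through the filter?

A high-pass filter passes all frequencies above the cutoff frequency 59/2 kHz and attenuates lower frequencies.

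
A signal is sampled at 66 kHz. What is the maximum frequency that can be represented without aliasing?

The maximum frequency that can be represented without aliasing
is the Nyquist frequency: f_max = f_s / 2 = 66 kHz / 2 = 33 kHz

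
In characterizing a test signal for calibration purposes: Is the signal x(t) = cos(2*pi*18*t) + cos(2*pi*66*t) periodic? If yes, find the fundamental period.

f1 = 18 Hz, f2 = 66 Hz
Period T1 = 1/18, T2 = 1/66
Ratio T1/T2 = 66/18, which is rational.
The signal is periodic with fundamental period T = 1/GCD(18,66) = 1/6 s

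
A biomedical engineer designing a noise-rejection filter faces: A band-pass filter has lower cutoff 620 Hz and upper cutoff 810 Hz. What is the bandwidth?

Bandwidth = f_high - f_low
= 810 Hz - 620 Hz = 190 Hz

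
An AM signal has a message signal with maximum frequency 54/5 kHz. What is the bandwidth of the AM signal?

In AM (double-sideband), the bandwidth is twice the message frequency.
BW = 2 * f_m = 2 * 54/5 kHz = 108/5 kHz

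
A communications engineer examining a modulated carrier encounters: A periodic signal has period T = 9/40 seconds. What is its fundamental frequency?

The fundamental frequency is the reciprocal of the period.
f = 1/T = 1/(9/40) = 40/9 Hz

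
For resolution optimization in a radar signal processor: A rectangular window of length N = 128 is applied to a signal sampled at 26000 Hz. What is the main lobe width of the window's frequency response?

For a rectangular window of length N,
the main lobe width in frequency is 2*f_s/N.
= 2*26000/128 = 1625/4 Hz
This determines the minimum frequency separation for resolving two sinusoids.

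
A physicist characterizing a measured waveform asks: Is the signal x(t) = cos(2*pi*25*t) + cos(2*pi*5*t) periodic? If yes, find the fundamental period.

f1 = 25 Hz, f2 = 5 Hz
Period T1 = 1/25, T2 = 1/5
Ratio T1/T2 = 5/25, which is rational.
The signal is periodic with fundamental period T = 1/GCD(25,5) = 1/5 s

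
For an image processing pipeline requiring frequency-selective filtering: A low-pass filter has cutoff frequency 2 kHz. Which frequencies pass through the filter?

A low-pass filter passes all frequencies below the cutoff frequency 2 kHz and attenuates higher frequencies.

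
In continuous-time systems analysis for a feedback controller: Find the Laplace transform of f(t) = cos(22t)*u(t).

Standard pair: cos(wt)*u(t) <-> s/(s^2+w^2)
With w = 22: L{cos(22t)*u(t)} = s/(s^2+484)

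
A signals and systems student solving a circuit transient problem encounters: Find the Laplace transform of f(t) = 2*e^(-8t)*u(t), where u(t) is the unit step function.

Standard Laplace transform pair:
e^(-at)*u(t) <-> 1/(s+a)
With a = 8: L{2*e^(-8t)*u(t)} = 2/(s+8), ROC: Re(s) > -8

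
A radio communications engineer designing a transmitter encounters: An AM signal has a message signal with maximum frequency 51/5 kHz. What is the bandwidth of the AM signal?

In AM (double-sideband), the bandwidth is twice the message frequency.
BW = 2 * f_m = 2 * 51/5 kHz = 102/5 kHz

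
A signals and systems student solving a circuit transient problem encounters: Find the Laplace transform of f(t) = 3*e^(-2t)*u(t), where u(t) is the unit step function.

Standard Laplace transform pair:
e^(-at)*u(t) <-> 1/(s+a)
With a = 2: L{3*e^(-2t)*u(t)} = 3/(s+2), ROC: Re(s) > -2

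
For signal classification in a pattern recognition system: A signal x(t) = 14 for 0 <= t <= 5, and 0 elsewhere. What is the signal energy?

Energy = integral of |x(t)|^2 dt over the signal duration
= 14^2 * 5 = 196 * 5 = 980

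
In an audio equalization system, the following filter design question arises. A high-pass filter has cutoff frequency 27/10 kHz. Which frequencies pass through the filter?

A high-pass filter passes all frequencies above the cutoff frequency 27/10 kHz and attenuates lower frequencies.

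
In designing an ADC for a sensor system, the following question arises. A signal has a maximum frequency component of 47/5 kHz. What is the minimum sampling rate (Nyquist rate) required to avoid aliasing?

By the Nyquist-Shannon sampling theorem,
the minimum sampling rate (Nyquist rate) must be at least 2 * f_max.
Nyquist rate = 2 * 47/5 kHz = 94/5 kHz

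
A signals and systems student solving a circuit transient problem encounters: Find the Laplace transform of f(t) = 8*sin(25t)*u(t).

Standard pair: sin(wt)*u(t) <-> w/(s^2+w^2)
With w = 25: L{8*sin(25t)*u(t)} = 200/(s^2+625)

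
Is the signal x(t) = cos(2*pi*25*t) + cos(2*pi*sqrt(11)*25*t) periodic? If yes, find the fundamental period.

f1 = 25 Hz, f2 = 25*sqrt(11) Hz
Ratio f2/f1 = sqrt(11), which is irrational.
Since the frequency ratio is irrational, no common period exists.
The signal is not periodic.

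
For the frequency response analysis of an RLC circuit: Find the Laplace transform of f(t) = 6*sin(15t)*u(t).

Standard pair: sin(wt)*u(t) <-> w/(s^2+w^2)
With w = 15: L{6*sin(15t)*u(t)} = 90/(s^2+225)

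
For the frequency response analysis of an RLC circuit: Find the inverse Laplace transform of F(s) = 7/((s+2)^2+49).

Standard pair: w/((s+a)^2+w^2) <-> e^(-at)*sin(wt)*u(t)
With a=2, w=7: f(t) = e^(-2t)*sin(7t)*u(t)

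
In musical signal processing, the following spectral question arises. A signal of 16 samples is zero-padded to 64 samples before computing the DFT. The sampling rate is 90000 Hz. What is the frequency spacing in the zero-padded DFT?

Original DFT: N = 16, resolution = f_s/N = 90000/16 = 5625 Hz
Zero-padded DFT: N = 64, resolution = f_s/N = 90000/64 = 5625/4 Hz
Zero-padding interpolates the spectrum (finer frequency grid)
but does NOT improve the true spectral resolution (ability to resolve close frequencies).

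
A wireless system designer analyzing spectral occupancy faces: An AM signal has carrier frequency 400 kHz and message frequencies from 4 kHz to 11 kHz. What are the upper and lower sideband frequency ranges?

Upper sideband (USB) = fc + [fm_low, fm_high] = 400 + [4, 11] = [404, 411] kHz
Lower sideband (LSB) = fc - [fm_high, fm_low] = 400 - [11, 4] = [389, 396] kHz
Total occupied spectrum: 389 kHz to 411 kHz (plus carrier at 400 kHz)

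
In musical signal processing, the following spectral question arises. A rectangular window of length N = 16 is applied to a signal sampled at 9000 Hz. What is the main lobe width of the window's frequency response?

For a rectangular window of length N,
the main lobe width in frequency is 2*f_s/N.
= 2*9000/16 = 1125 Hz
This determines the minimum frequency separation for resolving two sinusoids.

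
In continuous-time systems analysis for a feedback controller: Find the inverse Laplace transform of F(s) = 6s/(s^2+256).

Standard pair: s/(s^2+w^2) <-> cos(wt)*u(t)
With k=6, w=16: f(t) = 6*cos(16t)*u(t)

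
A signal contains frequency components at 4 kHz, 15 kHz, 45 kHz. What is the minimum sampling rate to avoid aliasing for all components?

The highest frequency component is f_max = 45 kHz.
Nyquist rate = 2 * f_max = 2 * 45 kHz = 90 kHz.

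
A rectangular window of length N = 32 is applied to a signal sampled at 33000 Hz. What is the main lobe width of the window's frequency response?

For a rectangular window of length N,
the main lobe width in frequency is 2*f_s/N.
= 2*33000/32 = 4125/2 Hz
This determines the minimum frequency separation for resolving two sinusoids.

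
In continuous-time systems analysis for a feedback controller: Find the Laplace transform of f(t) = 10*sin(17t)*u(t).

Standard pair: sin(wt)*u(t) <-> w/(s^2+w^2)
With w = 17: L{10*sin(17t)*u(t)} = 170/(s^2+289)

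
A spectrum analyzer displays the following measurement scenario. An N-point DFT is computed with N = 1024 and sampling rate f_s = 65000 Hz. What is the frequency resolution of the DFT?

DFT frequency resolution = f_s / N
= 65000 / 1024 = 8125/128 Hz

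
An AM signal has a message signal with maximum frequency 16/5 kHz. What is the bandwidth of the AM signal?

In AM (double-sideband), the bandwidth is twice the message frequency.
BW = 2 * f_m = 2 * 16/5 kHz = 32/5 kHz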